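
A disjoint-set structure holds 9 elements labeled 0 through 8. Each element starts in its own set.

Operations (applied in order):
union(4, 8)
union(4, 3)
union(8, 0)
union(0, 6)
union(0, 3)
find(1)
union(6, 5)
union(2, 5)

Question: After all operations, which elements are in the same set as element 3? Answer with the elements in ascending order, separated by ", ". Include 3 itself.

Step 1: union(4, 8) -> merged; set of 4 now {4, 8}
Step 2: union(4, 3) -> merged; set of 4 now {3, 4, 8}
Step 3: union(8, 0) -> merged; set of 8 now {0, 3, 4, 8}
Step 4: union(0, 6) -> merged; set of 0 now {0, 3, 4, 6, 8}
Step 5: union(0, 3) -> already same set; set of 0 now {0, 3, 4, 6, 8}
Step 6: find(1) -> no change; set of 1 is {1}
Step 7: union(6, 5) -> merged; set of 6 now {0, 3, 4, 5, 6, 8}
Step 8: union(2, 5) -> merged; set of 2 now {0, 2, 3, 4, 5, 6, 8}
Component of 3: {0, 2, 3, 4, 5, 6, 8}

Answer: 0, 2, 3, 4, 5, 6, 8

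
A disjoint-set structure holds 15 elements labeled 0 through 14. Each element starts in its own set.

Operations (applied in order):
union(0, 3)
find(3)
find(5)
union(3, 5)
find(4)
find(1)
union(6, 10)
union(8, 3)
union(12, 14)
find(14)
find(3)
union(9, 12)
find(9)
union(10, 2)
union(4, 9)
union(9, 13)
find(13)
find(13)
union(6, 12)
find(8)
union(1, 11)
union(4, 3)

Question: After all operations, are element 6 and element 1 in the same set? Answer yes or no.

Answer: no

Derivation:
Step 1: union(0, 3) -> merged; set of 0 now {0, 3}
Step 2: find(3) -> no change; set of 3 is {0, 3}
Step 3: find(5) -> no change; set of 5 is {5}
Step 4: union(3, 5) -> merged; set of 3 now {0, 3, 5}
Step 5: find(4) -> no change; set of 4 is {4}
Step 6: find(1) -> no change; set of 1 is {1}
Step 7: union(6, 10) -> merged; set of 6 now {6, 10}
Step 8: union(8, 3) -> merged; set of 8 now {0, 3, 5, 8}
Step 9: union(12, 14) -> merged; set of 12 now {12, 14}
Step 10: find(14) -> no change; set of 14 is {12, 14}
Step 11: find(3) -> no change; set of 3 is {0, 3, 5, 8}
Step 12: union(9, 12) -> merged; set of 9 now {9, 12, 14}
Step 13: find(9) -> no change; set of 9 is {9, 12, 14}
Step 14: union(10, 2) -> merged; set of 10 now {2, 6, 10}
Step 15: union(4, 9) -> merged; set of 4 now {4, 9, 12, 14}
Step 16: union(9, 13) -> merged; set of 9 now {4, 9, 12, 13, 14}
Step 17: find(13) -> no change; set of 13 is {4, 9, 12, 13, 14}
Step 18: find(13) -> no change; set of 13 is {4, 9, 12, 13, 14}
Step 19: union(6, 12) -> merged; set of 6 now {2, 4, 6, 9, 10, 12, 13, 14}
Step 20: find(8) -> no change; set of 8 is {0, 3, 5, 8}
Step 21: union(1, 11) -> merged; set of 1 now {1, 11}
Step 22: union(4, 3) -> merged; set of 4 now {0, 2, 3, 4, 5, 6, 8, 9, 10, 12, 13, 14}
Set of 6: {0, 2, 3, 4, 5, 6, 8, 9, 10, 12, 13, 14}; 1 is not a member.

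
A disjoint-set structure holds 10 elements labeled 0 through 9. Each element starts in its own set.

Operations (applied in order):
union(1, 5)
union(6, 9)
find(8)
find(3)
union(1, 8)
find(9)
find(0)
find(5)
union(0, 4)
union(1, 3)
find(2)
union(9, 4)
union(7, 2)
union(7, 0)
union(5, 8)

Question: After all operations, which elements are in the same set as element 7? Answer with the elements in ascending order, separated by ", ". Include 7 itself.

Answer: 0, 2, 4, 6, 7, 9

Derivation:
Step 1: union(1, 5) -> merged; set of 1 now {1, 5}
Step 2: union(6, 9) -> merged; set of 6 now {6, 9}
Step 3: find(8) -> no change; set of 8 is {8}
Step 4: find(3) -> no change; set of 3 is {3}
Step 5: union(1, 8) -> merged; set of 1 now {1, 5, 8}
Step 6: find(9) -> no change; set of 9 is {6, 9}
Step 7: find(0) -> no change; set of 0 is {0}
Step 8: find(5) -> no change; set of 5 is {1, 5, 8}
Step 9: union(0, 4) -> merged; set of 0 now {0, 4}
Step 10: union(1, 3) -> merged; set of 1 now {1, 3, 5, 8}
Step 11: find(2) -> no change; set of 2 is {2}
Step 12: union(9, 4) -> merged; set of 9 now {0, 4, 6, 9}
Step 13: union(7, 2) -> merged; set of 7 now {2, 7}
Step 14: union(7, 0) -> merged; set of 7 now {0, 2, 4, 6, 7, 9}
Step 15: union(5, 8) -> already same set; set of 5 now {1, 3, 5, 8}
Component of 7: {0, 2, 4, 6, 7, 9}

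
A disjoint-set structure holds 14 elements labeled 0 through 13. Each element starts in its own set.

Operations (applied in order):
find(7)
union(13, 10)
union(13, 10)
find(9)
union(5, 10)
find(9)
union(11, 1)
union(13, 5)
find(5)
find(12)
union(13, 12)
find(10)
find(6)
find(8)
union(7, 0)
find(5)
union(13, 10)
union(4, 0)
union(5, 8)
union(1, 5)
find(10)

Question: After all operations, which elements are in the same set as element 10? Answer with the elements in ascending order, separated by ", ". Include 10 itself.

Step 1: find(7) -> no change; set of 7 is {7}
Step 2: union(13, 10) -> merged; set of 13 now {10, 13}
Step 3: union(13, 10) -> already same set; set of 13 now {10, 13}
Step 4: find(9) -> no change; set of 9 is {9}
Step 5: union(5, 10) -> merged; set of 5 now {5, 10, 13}
Step 6: find(9) -> no change; set of 9 is {9}
Step 7: union(11, 1) -> merged; set of 11 now {1, 11}
Step 8: union(13, 5) -> already same set; set of 13 now {5, 10, 13}
Step 9: find(5) -> no change; set of 5 is {5, 10, 13}
Step 10: find(12) -> no change; set of 12 is {12}
Step 11: union(13, 12) -> merged; set of 13 now {5, 10, 12, 13}
Step 12: find(10) -> no change; set of 10 is {5, 10, 12, 13}
Step 13: find(6) -> no change; set of 6 is {6}
Step 14: find(8) -> no change; set of 8 is {8}
Step 15: union(7, 0) -> merged; set of 7 now {0, 7}
Step 16: find(5) -> no change; set of 5 is {5, 10, 12, 13}
Step 17: union(13, 10) -> already same set; set of 13 now {5, 10, 12, 13}
Step 18: union(4, 0) -> merged; set of 4 now {0, 4, 7}
Step 19: union(5, 8) -> merged; set of 5 now {5, 8, 10, 12, 13}
Step 20: union(1, 5) -> merged; set of 1 now {1, 5, 8, 10, 11, 12, 13}
Step 21: find(10) -> no change; set of 10 is {1, 5, 8, 10, 11, 12, 13}
Component of 10: {1, 5, 8, 10, 11, 12, 13}

Answer: 1, 5, 8, 10, 11, 12, 13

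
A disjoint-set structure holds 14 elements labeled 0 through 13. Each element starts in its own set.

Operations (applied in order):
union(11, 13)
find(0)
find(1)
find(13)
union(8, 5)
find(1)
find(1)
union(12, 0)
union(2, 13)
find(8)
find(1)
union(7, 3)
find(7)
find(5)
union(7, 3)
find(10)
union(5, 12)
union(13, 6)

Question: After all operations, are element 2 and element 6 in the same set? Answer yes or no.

Step 1: union(11, 13) -> merged; set of 11 now {11, 13}
Step 2: find(0) -> no change; set of 0 is {0}
Step 3: find(1) -> no change; set of 1 is {1}
Step 4: find(13) -> no change; set of 13 is {11, 13}
Step 5: union(8, 5) -> merged; set of 8 now {5, 8}
Step 6: find(1) -> no change; set of 1 is {1}
Step 7: find(1) -> no change; set of 1 is {1}
Step 8: union(12, 0) -> merged; set of 12 now {0, 12}
Step 9: union(2, 13) -> merged; set of 2 now {2, 11, 13}
Step 10: find(8) -> no change; set of 8 is {5, 8}
Step 11: find(1) -> no change; set of 1 is {1}
Step 12: union(7, 3) -> merged; set of 7 now {3, 7}
Step 13: find(7) -> no change; set of 7 is {3, 7}
Step 14: find(5) -> no change; set of 5 is {5, 8}
Step 15: union(7, 3) -> already same set; set of 7 now {3, 7}
Step 16: find(10) -> no change; set of 10 is {10}
Step 17: union(5, 12) -> merged; set of 5 now {0, 5, 8, 12}
Step 18: union(13, 6) -> merged; set of 13 now {2, 6, 11, 13}
Set of 2: {2, 6, 11, 13}; 6 is a member.

Answer: yes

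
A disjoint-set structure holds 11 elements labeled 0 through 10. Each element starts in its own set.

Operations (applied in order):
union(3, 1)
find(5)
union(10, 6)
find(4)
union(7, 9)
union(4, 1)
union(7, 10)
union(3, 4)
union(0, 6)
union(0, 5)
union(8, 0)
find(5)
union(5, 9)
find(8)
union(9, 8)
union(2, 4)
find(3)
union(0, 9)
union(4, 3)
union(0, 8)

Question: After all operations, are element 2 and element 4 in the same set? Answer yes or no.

Step 1: union(3, 1) -> merged; set of 3 now {1, 3}
Step 2: find(5) -> no change; set of 5 is {5}
Step 3: union(10, 6) -> merged; set of 10 now {6, 10}
Step 4: find(4) -> no change; set of 4 is {4}
Step 5: union(7, 9) -> merged; set of 7 now {7, 9}
Step 6: union(4, 1) -> merged; set of 4 now {1, 3, 4}
Step 7: union(7, 10) -> merged; set of 7 now {6, 7, 9, 10}
Step 8: union(3, 4) -> already same set; set of 3 now {1, 3, 4}
Step 9: union(0, 6) -> merged; set of 0 now {0, 6, 7, 9, 10}
Step 10: union(0, 5) -> merged; set of 0 now {0, 5, 6, 7, 9, 10}
Step 11: union(8, 0) -> merged; set of 8 now {0, 5, 6, 7, 8, 9, 10}
Step 12: find(5) -> no change; set of 5 is {0, 5, 6, 7, 8, 9, 10}
Step 13: union(5, 9) -> already same set; set of 5 now {0, 5, 6, 7, 8, 9, 10}
Step 14: find(8) -> no change; set of 8 is {0, 5, 6, 7, 8, 9, 10}
Step 15: union(9, 8) -> already same set; set of 9 now {0, 5, 6, 7, 8, 9, 10}
Step 16: union(2, 4) -> merged; set of 2 now {1, 2, 3, 4}
Step 17: find(3) -> no change; set of 3 is {1, 2, 3, 4}
Step 18: union(0, 9) -> already same set; set of 0 now {0, 5, 6, 7, 8, 9, 10}
Step 19: union(4, 3) -> already same set; set of 4 now {1, 2, 3, 4}
Step 20: union(0, 8) -> already same set; set of 0 now {0, 5, 6, 7, 8, 9, 10}
Set of 2: {1, 2, 3, 4}; 4 is a member.

Answer: yes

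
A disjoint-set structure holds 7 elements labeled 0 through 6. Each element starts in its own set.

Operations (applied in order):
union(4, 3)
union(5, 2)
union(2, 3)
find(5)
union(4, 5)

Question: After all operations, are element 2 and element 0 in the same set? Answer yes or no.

Answer: no

Derivation:
Step 1: union(4, 3) -> merged; set of 4 now {3, 4}
Step 2: union(5, 2) -> merged; set of 5 now {2, 5}
Step 3: union(2, 3) -> merged; set of 2 now {2, 3, 4, 5}
Step 4: find(5) -> no change; set of 5 is {2, 3, 4, 5}
Step 5: union(4, 5) -> already same set; set of 4 now {2, 3, 4, 5}
Set of 2: {2, 3, 4, 5}; 0 is not a member.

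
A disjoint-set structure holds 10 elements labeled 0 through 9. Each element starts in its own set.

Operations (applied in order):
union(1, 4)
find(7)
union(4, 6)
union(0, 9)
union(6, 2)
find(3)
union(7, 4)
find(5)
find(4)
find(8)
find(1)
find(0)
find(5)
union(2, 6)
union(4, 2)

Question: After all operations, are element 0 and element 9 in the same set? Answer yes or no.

Answer: yes

Derivation:
Step 1: union(1, 4) -> merged; set of 1 now {1, 4}
Step 2: find(7) -> no change; set of 7 is {7}
Step 3: union(4, 6) -> merged; set of 4 now {1, 4, 6}
Step 4: union(0, 9) -> merged; set of 0 now {0, 9}
Step 5: union(6, 2) -> merged; set of 6 now {1, 2, 4, 6}
Step 6: find(3) -> no change; set of 3 is {3}
Step 7: union(7, 4) -> merged; set of 7 now {1, 2, 4, 6, 7}
Step 8: find(5) -> no change; set of 5 is {5}
Step 9: find(4) -> no change; set of 4 is {1, 2, 4, 6, 7}
Step 10: find(8) -> no change; set of 8 is {8}
Step 11: find(1) -> no change; set of 1 is {1, 2, 4, 6, 7}
Step 12: find(0) -> no change; set of 0 is {0, 9}
Step 13: find(5) -> no change; set of 5 is {5}
Step 14: union(2, 6) -> already same set; set of 2 now {1, 2, 4, 6, 7}
Step 15: union(4, 2) -> already same set; set of 4 now {1, 2, 4, 6, 7}
Set of 0: {0, 9}; 9 is a member.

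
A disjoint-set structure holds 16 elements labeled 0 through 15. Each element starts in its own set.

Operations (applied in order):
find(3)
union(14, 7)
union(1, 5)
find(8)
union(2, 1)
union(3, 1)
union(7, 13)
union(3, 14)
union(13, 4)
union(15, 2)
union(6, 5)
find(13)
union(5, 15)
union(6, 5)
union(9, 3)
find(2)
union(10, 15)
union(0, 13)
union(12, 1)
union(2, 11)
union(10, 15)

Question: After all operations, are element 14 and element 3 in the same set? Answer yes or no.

Answer: yes

Derivation:
Step 1: find(3) -> no change; set of 3 is {3}
Step 2: union(14, 7) -> merged; set of 14 now {7, 14}
Step 3: union(1, 5) -> merged; set of 1 now {1, 5}
Step 4: find(8) -> no change; set of 8 is {8}
Step 5: union(2, 1) -> merged; set of 2 now {1, 2, 5}
Step 6: union(3, 1) -> merged; set of 3 now {1, 2, 3, 5}
Step 7: union(7, 13) -> merged; set of 7 now {7, 13, 14}
Step 8: union(3, 14) -> merged; set of 3 now {1, 2, 3, 5, 7, 13, 14}
Step 9: union(13, 4) -> merged; set of 13 now {1, 2, 3, 4, 5, 7, 13, 14}
Step 10: union(15, 2) -> merged; set of 15 now {1, 2, 3, 4, 5, 7, 13, 14, 15}
Step 11: union(6, 5) -> merged; set of 6 now {1, 2, 3, 4, 5, 6, 7, 13, 14, 15}
Step 12: find(13) -> no change; set of 13 is {1, 2, 3, 4, 5, 6, 7, 13, 14, 15}
Step 13: union(5, 15) -> already same set; set of 5 now {1, 2, 3, 4, 5, 6, 7, 13, 14, 15}
Step 14: union(6, 5) -> already same set; set of 6 now {1, 2, 3, 4, 5, 6, 7, 13, 14, 15}
Step 15: union(9, 3) -> merged; set of 9 now {1, 2, 3, 4, 5, 6, 7, 9, 13, 14, 15}
Step 16: find(2) -> no change; set of 2 is {1, 2, 3, 4, 5, 6, 7, 9, 13, 14, 15}
Step 17: union(10, 15) -> merged; set of 10 now {1, 2, 3, 4, 5, 6, 7, 9, 10, 13, 14, 15}
Step 18: union(0, 13) -> merged; set of 0 now {0, 1, 2, 3, 4, 5, 6, 7, 9, 10, 13, 14, 15}
Step 19: union(12, 1) -> merged; set of 12 now {0, 1, 2, 3, 4, 5, 6, 7, 9, 10, 12, 13, 14, 15}
Step 20: union(2, 11) -> merged; set of 2 now {0, 1, 2, 3, 4, 5, 6, 7, 9, 10, 11, 12, 13, 14, 15}
Step 21: union(10, 15) -> already same set; set of 10 now {0, 1, 2, 3, 4, 5, 6, 7, 9, 10, 11, 12, 13, 14, 15}
Set of 14: {0, 1, 2, 3, 4, 5, 6, 7, 9, 10, 11, 12, 13, 14, 15}; 3 is a member.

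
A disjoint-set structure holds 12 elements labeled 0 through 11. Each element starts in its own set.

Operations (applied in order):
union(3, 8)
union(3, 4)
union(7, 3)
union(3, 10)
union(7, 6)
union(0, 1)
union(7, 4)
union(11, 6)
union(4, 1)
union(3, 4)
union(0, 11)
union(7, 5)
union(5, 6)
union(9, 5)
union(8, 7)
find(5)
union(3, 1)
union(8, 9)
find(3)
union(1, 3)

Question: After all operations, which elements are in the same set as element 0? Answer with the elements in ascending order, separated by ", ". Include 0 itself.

Answer: 0, 1, 3, 4, 5, 6, 7, 8, 9, 10, 11

Derivation:
Step 1: union(3, 8) -> merged; set of 3 now {3, 8}
Step 2: union(3, 4) -> merged; set of 3 now {3, 4, 8}
Step 3: union(7, 3) -> merged; set of 7 now {3, 4, 7, 8}
Step 4: union(3, 10) -> merged; set of 3 now {3, 4, 7, 8, 10}
Step 5: union(7, 6) -> merged; set of 7 now {3, 4, 6, 7, 8, 10}
Step 6: union(0, 1) -> merged; set of 0 now {0, 1}
Step 7: union(7, 4) -> already same set; set of 7 now {3, 4, 6, 7, 8, 10}
Step 8: union(11, 6) -> merged; set of 11 now {3, 4, 6, 7, 8, 10, 11}
Step 9: union(4, 1) -> merged; set of 4 now {0, 1, 3, 4, 6, 7, 8, 10, 11}
Step 10: union(3, 4) -> already same set; set of 3 now {0, 1, 3, 4, 6, 7, 8, 10, 11}
Step 11: union(0, 11) -> already same set; set of 0 now {0, 1, 3, 4, 6, 7, 8, 10, 11}
Step 12: union(7, 5) -> merged; set of 7 now {0, 1, 3, 4, 5, 6, 7, 8, 10, 11}
Step 13: union(5, 6) -> already same set; set of 5 now {0, 1, 3, 4, 5, 6, 7, 8, 10, 11}
Step 14: union(9, 5) -> merged; set of 9 now {0, 1, 3, 4, 5, 6, 7, 8, 9, 10, 11}
Step 15: union(8, 7) -> already same set; set of 8 now {0, 1, 3, 4, 5, 6, 7, 8, 9, 10, 11}
Step 16: find(5) -> no change; set of 5 is {0, 1, 3, 4, 5, 6, 7, 8, 9, 10, 11}
Step 17: union(3, 1) -> already same set; set of 3 now {0, 1, 3, 4, 5, 6, 7, 8, 9, 10, 11}
Step 18: union(8, 9) -> already same set; set of 8 now {0, 1, 3, 4, 5, 6, 7, 8, 9, 10, 11}
Step 19: find(3) -> no change; set of 3 is {0, 1, 3, 4, 5, 6, 7, 8, 9, 10, 11}
Step 20: union(1, 3) -> already same set; set of 1 now {0, 1, 3, 4, 5, 6, 7, 8, 9, 10, 11}
Component of 0: {0, 1, 3, 4, 5, 6, 7, 8, 9, 10, 11}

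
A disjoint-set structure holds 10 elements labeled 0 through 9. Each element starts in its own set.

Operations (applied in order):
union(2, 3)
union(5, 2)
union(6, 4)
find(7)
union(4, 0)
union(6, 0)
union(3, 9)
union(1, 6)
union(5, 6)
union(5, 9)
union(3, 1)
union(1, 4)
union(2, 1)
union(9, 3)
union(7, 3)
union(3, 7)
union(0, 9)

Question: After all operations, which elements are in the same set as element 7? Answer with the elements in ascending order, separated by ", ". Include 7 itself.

Answer: 0, 1, 2, 3, 4, 5, 6, 7, 9

Derivation:
Step 1: union(2, 3) -> merged; set of 2 now {2, 3}
Step 2: union(5, 2) -> merged; set of 5 now {2, 3, 5}
Step 3: union(6, 4) -> merged; set of 6 now {4, 6}
Step 4: find(7) -> no change; set of 7 is {7}
Step 5: union(4, 0) -> merged; set of 4 now {0, 4, 6}
Step 6: union(6, 0) -> already same set; set of 6 now {0, 4, 6}
Step 7: union(3, 9) -> merged; set of 3 now {2, 3, 5, 9}
Step 8: union(1, 6) -> merged; set of 1 now {0, 1, 4, 6}
Step 9: union(5, 6) -> merged; set of 5 now {0, 1, 2, 3, 4, 5, 6, 9}
Step 10: union(5, 9) -> already same set; set of 5 now {0, 1, 2, 3, 4, 5, 6, 9}
Step 11: union(3, 1) -> already same set; set of 3 now {0, 1, 2, 3, 4, 5, 6, 9}
Step 12: union(1, 4) -> already same set; set of 1 now {0, 1, 2, 3, 4, 5, 6, 9}
Step 13: union(2, 1) -> already same set; set of 2 now {0, 1, 2, 3, 4, 5, 6, 9}
Step 14: union(9, 3) -> already same set; set of 9 now {0, 1, 2, 3, 4, 5, 6, 9}
Step 15: union(7, 3) -> merged; set of 7 now {0, 1, 2, 3, 4, 5, 6, 7, 9}
Step 16: union(3, 7) -> already same set; set of 3 now {0, 1, 2, 3, 4, 5, 6, 7, 9}
Step 17: union(0, 9) -> already same set; set of 0 now {0, 1, 2, 3, 4, 5, 6, 7, 9}
Component of 7: {0, 1, 2, 3, 4, 5, 6, 7, 9}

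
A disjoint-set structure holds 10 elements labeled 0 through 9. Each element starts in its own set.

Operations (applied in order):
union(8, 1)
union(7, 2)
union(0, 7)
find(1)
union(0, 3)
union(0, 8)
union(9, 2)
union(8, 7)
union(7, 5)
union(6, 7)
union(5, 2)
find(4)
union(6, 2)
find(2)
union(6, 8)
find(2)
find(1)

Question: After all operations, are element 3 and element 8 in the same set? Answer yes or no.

Answer: yes

Derivation:
Step 1: union(8, 1) -> merged; set of 8 now {1, 8}
Step 2: union(7, 2) -> merged; set of 7 now {2, 7}
Step 3: union(0, 7) -> merged; set of 0 now {0, 2, 7}
Step 4: find(1) -> no change; set of 1 is {1, 8}
Step 5: union(0, 3) -> merged; set of 0 now {0, 2, 3, 7}
Step 6: union(0, 8) -> merged; set of 0 now {0, 1, 2, 3, 7, 8}
Step 7: union(9, 2) -> merged; set of 9 now {0, 1, 2, 3, 7, 8, 9}
Step 8: union(8, 7) -> already same set; set of 8 now {0, 1, 2, 3, 7, 8, 9}
Step 9: union(7, 5) -> merged; set of 7 now {0, 1, 2, 3, 5, 7, 8, 9}
Step 10: union(6, 7) -> merged; set of 6 now {0, 1, 2, 3, 5, 6, 7, 8, 9}
Step 11: union(5, 2) -> already same set; set of 5 now {0, 1, 2, 3, 5, 6, 7, 8, 9}
Step 12: find(4) -> no change; set of 4 is {4}
Step 13: union(6, 2) -> already same set; set of 6 now {0, 1, 2, 3, 5, 6, 7, 8, 9}
Step 14: find(2) -> no change; set of 2 is {0, 1, 2, 3, 5, 6, 7, 8, 9}
Step 15: union(6, 8) -> already same set; set of 6 now {0, 1, 2, 3, 5, 6, 7, 8, 9}
Step 16: find(2) -> no change; set of 2 is {0, 1, 2, 3, 5, 6, 7, 8, 9}
Step 17: find(1) -> no change; set of 1 is {0, 1, 2, 3, 5, 6, 7, 8, 9}
Set of 3: {0, 1, 2, 3, 5, 6, 7, 8, 9}; 8 is a member.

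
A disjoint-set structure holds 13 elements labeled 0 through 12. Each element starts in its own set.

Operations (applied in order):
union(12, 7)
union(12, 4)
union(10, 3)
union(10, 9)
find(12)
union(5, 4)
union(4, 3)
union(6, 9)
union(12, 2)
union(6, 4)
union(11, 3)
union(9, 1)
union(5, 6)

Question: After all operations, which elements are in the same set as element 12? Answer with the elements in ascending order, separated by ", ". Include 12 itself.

Step 1: union(12, 7) -> merged; set of 12 now {7, 12}
Step 2: union(12, 4) -> merged; set of 12 now {4, 7, 12}
Step 3: union(10, 3) -> merged; set of 10 now {3, 10}
Step 4: union(10, 9) -> merged; set of 10 now {3, 9, 10}
Step 5: find(12) -> no change; set of 12 is {4, 7, 12}
Step 6: union(5, 4) -> merged; set of 5 now {4, 5, 7, 12}
Step 7: union(4, 3) -> merged; set of 4 now {3, 4, 5, 7, 9, 10, 12}
Step 8: union(6, 9) -> merged; set of 6 now {3, 4, 5, 6, 7, 9, 10, 12}
Step 9: union(12, 2) -> merged; set of 12 now {2, 3, 4, 5, 6, 7, 9, 10, 12}
Step 10: union(6, 4) -> already same set; set of 6 now {2, 3, 4, 5, 6, 7, 9, 10, 12}
Step 11: union(11, 3) -> merged; set of 11 now {2, 3, 4, 5, 6, 7, 9, 10, 11, 12}
Step 12: union(9, 1) -> merged; set of 9 now {1, 2, 3, 4, 5, 6, 7, 9, 10, 11, 12}
Step 13: union(5, 6) -> already same set; set of 5 now {1, 2, 3, 4, 5, 6, 7, 9, 10, 11, 12}
Component of 12: {1, 2, 3, 4, 5, 6, 7, 9, 10, 11, 12}

Answer: 1, 2, 3, 4, 5, 6, 7, 9, 10, 11, 12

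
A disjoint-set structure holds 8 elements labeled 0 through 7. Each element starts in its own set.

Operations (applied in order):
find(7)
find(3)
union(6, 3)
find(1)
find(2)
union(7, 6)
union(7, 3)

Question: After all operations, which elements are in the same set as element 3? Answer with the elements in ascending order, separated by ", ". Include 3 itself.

Answer: 3, 6, 7

Derivation:
Step 1: find(7) -> no change; set of 7 is {7}
Step 2: find(3) -> no change; set of 3 is {3}
Step 3: union(6, 3) -> merged; set of 6 now {3, 6}
Step 4: find(1) -> no change; set of 1 is {1}
Step 5: find(2) -> no change; set of 2 is {2}
Step 6: union(7, 6) -> merged; set of 7 now {3, 6, 7}
Step 7: union(7, 3) -> already same set; set of 7 now {3, 6, 7}
Component of 3: {3, 6, 7}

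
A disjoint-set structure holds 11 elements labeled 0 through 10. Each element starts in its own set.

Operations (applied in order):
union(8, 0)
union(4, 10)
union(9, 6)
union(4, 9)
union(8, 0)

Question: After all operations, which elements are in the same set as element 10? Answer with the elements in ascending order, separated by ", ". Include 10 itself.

Step 1: union(8, 0) -> merged; set of 8 now {0, 8}
Step 2: union(4, 10) -> merged; set of 4 now {4, 10}
Step 3: union(9, 6) -> merged; set of 9 now {6, 9}
Step 4: union(4, 9) -> merged; set of 4 now {4, 6, 9, 10}
Step 5: union(8, 0) -> already same set; set of 8 now {0, 8}
Component of 10: {4, 6, 9, 10}

Answer: 4, 6, 9, 10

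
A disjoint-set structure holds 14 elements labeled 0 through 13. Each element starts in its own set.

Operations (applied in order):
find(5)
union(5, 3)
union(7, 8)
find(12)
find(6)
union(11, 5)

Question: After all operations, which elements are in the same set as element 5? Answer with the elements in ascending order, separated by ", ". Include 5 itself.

Answer: 3, 5, 11

Derivation:
Step 1: find(5) -> no change; set of 5 is {5}
Step 2: union(5, 3) -> merged; set of 5 now {3, 5}
Step 3: union(7, 8) -> merged; set of 7 now {7, 8}
Step 4: find(12) -> no change; set of 12 is {12}
Step 5: find(6) -> no change; set of 6 is {6}
Step 6: union(11, 5) -> merged; set of 11 now {3, 5, 11}
Component of 5: {3, 5, 11}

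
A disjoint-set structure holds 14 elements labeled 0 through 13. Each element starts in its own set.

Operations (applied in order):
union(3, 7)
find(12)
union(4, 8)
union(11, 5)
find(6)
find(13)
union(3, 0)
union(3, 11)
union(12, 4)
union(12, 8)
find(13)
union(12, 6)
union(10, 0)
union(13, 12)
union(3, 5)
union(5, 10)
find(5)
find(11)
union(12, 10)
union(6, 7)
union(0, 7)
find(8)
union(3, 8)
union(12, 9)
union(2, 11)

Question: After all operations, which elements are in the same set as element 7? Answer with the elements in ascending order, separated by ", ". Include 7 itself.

Step 1: union(3, 7) -> merged; set of 3 now {3, 7}
Step 2: find(12) -> no change; set of 12 is {12}
Step 3: union(4, 8) -> merged; set of 4 now {4, 8}
Step 4: union(11, 5) -> merged; set of 11 now {5, 11}
Step 5: find(6) -> no change; set of 6 is {6}
Step 6: find(13) -> no change; set of 13 is {13}
Step 7: union(3, 0) -> merged; set of 3 now {0, 3, 7}
Step 8: union(3, 11) -> merged; set of 3 now {0, 3, 5, 7, 11}
Step 9: union(12, 4) -> merged; set of 12 now {4, 8, 12}
Step 10: union(12, 8) -> already same set; set of 12 now {4, 8, 12}
Step 11: find(13) -> no change; set of 13 is {13}
Step 12: union(12, 6) -> merged; set of 12 now {4, 6, 8, 12}
Step 13: union(10, 0) -> merged; set of 10 now {0, 3, 5, 7, 10, 11}
Step 14: union(13, 12) -> merged; set of 13 now {4, 6, 8, 12, 13}
Step 15: union(3, 5) -> already same set; set of 3 now {0, 3, 5, 7, 10, 11}
Step 16: union(5, 10) -> already same set; set of 5 now {0, 3, 5, 7, 10, 11}
Step 17: find(5) -> no change; set of 5 is {0, 3, 5, 7, 10, 11}
Step 18: find(11) -> no change; set of 11 is {0, 3, 5, 7, 10, 11}
Step 19: union(12, 10) -> merged; set of 12 now {0, 3, 4, 5, 6, 7, 8, 10, 11, 12, 13}
Step 20: union(6, 7) -> already same set; set of 6 now {0, 3, 4, 5, 6, 7, 8, 10, 11, 12, 13}
Step 21: union(0, 7) -> already same set; set of 0 now {0, 3, 4, 5, 6, 7, 8, 10, 11, 12, 13}
Step 22: find(8) -> no change; set of 8 is {0, 3, 4, 5, 6, 7, 8, 10, 11, 12, 13}
Step 23: union(3, 8) -> already same set; set of 3 now {0, 3, 4, 5, 6, 7, 8, 10, 11, 12, 13}
Step 24: union(12, 9) -> merged; set of 12 now {0, 3, 4, 5, 6, 7, 8, 9, 10, 11, 12, 13}
Step 25: union(2, 11) -> merged; set of 2 now {0, 2, 3, 4, 5, 6, 7, 8, 9, 10, 11, 12, 13}
Component of 7: {0, 2, 3, 4, 5, 6, 7, 8, 9, 10, 11, 12, 13}

Answer: 0, 2, 3, 4, 5, 6, 7, 8, 9, 10, 11, 12, 13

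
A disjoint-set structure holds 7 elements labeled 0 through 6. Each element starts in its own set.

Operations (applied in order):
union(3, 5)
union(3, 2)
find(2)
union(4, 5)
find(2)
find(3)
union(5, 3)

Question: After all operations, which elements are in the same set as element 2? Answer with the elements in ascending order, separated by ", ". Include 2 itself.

Answer: 2, 3, 4, 5

Derivation:
Step 1: union(3, 5) -> merged; set of 3 now {3, 5}
Step 2: union(3, 2) -> merged; set of 3 now {2, 3, 5}
Step 3: find(2) -> no change; set of 2 is {2, 3, 5}
Step 4: union(4, 5) -> merged; set of 4 now {2, 3, 4, 5}
Step 5: find(2) -> no change; set of 2 is {2, 3, 4, 5}
Step 6: find(3) -> no change; set of 3 is {2, 3, 4, 5}
Step 7: union(5, 3) -> already same set; set of 5 now {2, 3, 4, 5}
Component of 2: {2, 3, 4, 5}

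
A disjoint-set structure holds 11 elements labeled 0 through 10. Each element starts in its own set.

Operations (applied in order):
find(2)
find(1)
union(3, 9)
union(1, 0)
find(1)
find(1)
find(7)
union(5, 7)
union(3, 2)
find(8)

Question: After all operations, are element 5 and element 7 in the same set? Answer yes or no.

Answer: yes

Derivation:
Step 1: find(2) -> no change; set of 2 is {2}
Step 2: find(1) -> no change; set of 1 is {1}
Step 3: union(3, 9) -> merged; set of 3 now {3, 9}
Step 4: union(1, 0) -> merged; set of 1 now {0, 1}
Step 5: find(1) -> no change; set of 1 is {0, 1}
Step 6: find(1) -> no change; set of 1 is {0, 1}
Step 7: find(7) -> no change; set of 7 is {7}
Step 8: union(5, 7) -> merged; set of 5 now {5, 7}
Step 9: union(3, 2) -> merged; set of 3 now {2, 3, 9}
Step 10: find(8) -> no change; set of 8 is {8}
Set of 5: {5, 7}; 7 is a member.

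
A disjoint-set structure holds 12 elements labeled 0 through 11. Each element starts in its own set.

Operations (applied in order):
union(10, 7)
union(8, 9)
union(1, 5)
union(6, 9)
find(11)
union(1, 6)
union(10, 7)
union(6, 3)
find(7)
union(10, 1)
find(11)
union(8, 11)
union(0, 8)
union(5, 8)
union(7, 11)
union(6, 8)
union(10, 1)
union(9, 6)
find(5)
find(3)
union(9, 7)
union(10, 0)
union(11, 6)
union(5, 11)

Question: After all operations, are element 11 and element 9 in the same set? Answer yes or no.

Step 1: union(10, 7) -> merged; set of 10 now {7, 10}
Step 2: union(8, 9) -> merged; set of 8 now {8, 9}
Step 3: union(1, 5) -> merged; set of 1 now {1, 5}
Step 4: union(6, 9) -> merged; set of 6 now {6, 8, 9}
Step 5: find(11) -> no change; set of 11 is {11}
Step 6: union(1, 6) -> merged; set of 1 now {1, 5, 6, 8, 9}
Step 7: union(10, 7) -> already same set; set of 10 now {7, 10}
Step 8: union(6, 3) -> merged; set of 6 now {1, 3, 5, 6, 8, 9}
Step 9: find(7) -> no change; set of 7 is {7, 10}
Step 10: union(10, 1) -> merged; set of 10 now {1, 3, 5, 6, 7, 8, 9, 10}
Step 11: find(11) -> no change; set of 11 is {11}
Step 12: union(8, 11) -> merged; set of 8 now {1, 3, 5, 6, 7, 8, 9, 10, 11}
Step 13: union(0, 8) -> merged; set of 0 now {0, 1, 3, 5, 6, 7, 8, 9, 10, 11}
Step 14: union(5, 8) -> already same set; set of 5 now {0, 1, 3, 5, 6, 7, 8, 9, 10, 11}
Step 15: union(7, 11) -> already same set; set of 7 now {0, 1, 3, 5, 6, 7, 8, 9, 10, 11}
Step 16: union(6, 8) -> already same set; set of 6 now {0, 1, 3, 5, 6, 7, 8, 9, 10, 11}
Step 17: union(10, 1) -> already same set; set of 10 now {0, 1, 3, 5, 6, 7, 8, 9, 10, 11}
Step 18: union(9, 6) -> already same set; set of 9 now {0, 1, 3, 5, 6, 7, 8, 9, 10, 11}
Step 19: find(5) -> no change; set of 5 is {0, 1, 3, 5, 6, 7, 8, 9, 10, 11}
Step 20: find(3) -> no change; set of 3 is {0, 1, 3, 5, 6, 7, 8, 9, 10, 11}
Step 21: union(9, 7) -> already same set; set of 9 now {0, 1, 3, 5, 6, 7, 8, 9, 10, 11}
Step 22: union(10, 0) -> already same set; set of 10 now {0, 1, 3, 5, 6, 7, 8, 9, 10, 11}
Step 23: union(11, 6) -> already same set; set of 11 now {0, 1, 3, 5, 6, 7, 8, 9, 10, 11}
Step 24: union(5, 11) -> already same set; set of 5 now {0, 1, 3, 5, 6, 7, 8, 9, 10, 11}
Set of 11: {0, 1, 3, 5, 6, 7, 8, 9, 10, 11}; 9 is a member.

Answer: yes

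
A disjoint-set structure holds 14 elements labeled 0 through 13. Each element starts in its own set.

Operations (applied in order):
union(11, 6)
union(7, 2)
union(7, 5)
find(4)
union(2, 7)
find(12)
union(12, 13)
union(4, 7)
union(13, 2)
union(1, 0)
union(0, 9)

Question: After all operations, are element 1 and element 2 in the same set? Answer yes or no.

Answer: no

Derivation:
Step 1: union(11, 6) -> merged; set of 11 now {6, 11}
Step 2: union(7, 2) -> merged; set of 7 now {2, 7}
Step 3: union(7, 5) -> merged; set of 7 now {2, 5, 7}
Step 4: find(4) -> no change; set of 4 is {4}
Step 5: union(2, 7) -> already same set; set of 2 now {2, 5, 7}
Step 6: find(12) -> no change; set of 12 is {12}
Step 7: union(12, 13) -> merged; set of 12 now {12, 13}
Step 8: union(4, 7) -> merged; set of 4 now {2, 4, 5, 7}
Step 9: union(13, 2) -> merged; set of 13 now {2, 4, 5, 7, 12, 13}
Step 10: union(1, 0) -> merged; set of 1 now {0, 1}
Step 11: union(0, 9) -> merged; set of 0 now {0, 1, 9}
Set of 1: {0, 1, 9}; 2 is not a member.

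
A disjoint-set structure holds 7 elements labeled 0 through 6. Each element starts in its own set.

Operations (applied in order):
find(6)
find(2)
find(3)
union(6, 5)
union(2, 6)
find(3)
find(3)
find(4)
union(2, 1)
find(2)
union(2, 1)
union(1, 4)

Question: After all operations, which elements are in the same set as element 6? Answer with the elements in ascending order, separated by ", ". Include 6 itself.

Step 1: find(6) -> no change; set of 6 is {6}
Step 2: find(2) -> no change; set of 2 is {2}
Step 3: find(3) -> no change; set of 3 is {3}
Step 4: union(6, 5) -> merged; set of 6 now {5, 6}
Step 5: union(2, 6) -> merged; set of 2 now {2, 5, 6}
Step 6: find(3) -> no change; set of 3 is {3}
Step 7: find(3) -> no change; set of 3 is {3}
Step 8: find(4) -> no change; set of 4 is {4}
Step 9: union(2, 1) -> merged; set of 2 now {1, 2, 5, 6}
Step 10: find(2) -> no change; set of 2 is {1, 2, 5, 6}
Step 11: union(2, 1) -> already same set; set of 2 now {1, 2, 5, 6}
Step 12: union(1, 4) -> merged; set of 1 now {1, 2, 4, 5, 6}
Component of 6: {1, 2, 4, 5, 6}

Answer: 1, 2, 4, 5, 6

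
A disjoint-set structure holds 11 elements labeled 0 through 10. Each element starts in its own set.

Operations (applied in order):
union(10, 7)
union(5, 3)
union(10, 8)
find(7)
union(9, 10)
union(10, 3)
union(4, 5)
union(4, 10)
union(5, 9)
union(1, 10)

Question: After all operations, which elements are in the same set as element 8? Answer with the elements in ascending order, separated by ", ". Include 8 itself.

Step 1: union(10, 7) -> merged; set of 10 now {7, 10}
Step 2: union(5, 3) -> merged; set of 5 now {3, 5}
Step 3: union(10, 8) -> merged; set of 10 now {7, 8, 10}
Step 4: find(7) -> no change; set of 7 is {7, 8, 10}
Step 5: union(9, 10) -> merged; set of 9 now {7, 8, 9, 10}
Step 6: union(10, 3) -> merged; set of 10 now {3, 5, 7, 8, 9, 10}
Step 7: union(4, 5) -> merged; set of 4 now {3, 4, 5, 7, 8, 9, 10}
Step 8: union(4, 10) -> already same set; set of 4 now {3, 4, 5, 7, 8, 9, 10}
Step 9: union(5, 9) -> already same set; set of 5 now {3, 4, 5, 7, 8, 9, 10}
Step 10: union(1, 10) -> merged; set of 1 now {1, 3, 4, 5, 7, 8, 9, 10}
Component of 8: {1, 3, 4, 5, 7, 8, 9, 10}

Answer: 1, 3, 4, 5, 7, 8, 9, 10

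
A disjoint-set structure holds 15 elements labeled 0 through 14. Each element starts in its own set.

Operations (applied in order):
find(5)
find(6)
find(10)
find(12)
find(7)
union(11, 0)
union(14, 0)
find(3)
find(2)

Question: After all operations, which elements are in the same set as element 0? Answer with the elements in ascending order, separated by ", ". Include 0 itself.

Step 1: find(5) -> no change; set of 5 is {5}
Step 2: find(6) -> no change; set of 6 is {6}
Step 3: find(10) -> no change; set of 10 is {10}
Step 4: find(12) -> no change; set of 12 is {12}
Step 5: find(7) -> no change; set of 7 is {7}
Step 6: union(11, 0) -> merged; set of 11 now {0, 11}
Step 7: union(14, 0) -> merged; set of 14 now {0, 11, 14}
Step 8: find(3) -> no change; set of 3 is {3}
Step 9: find(2) -> no change; set of 2 is {2}
Component of 0: {0, 11, 14}

Answer: 0, 11, 14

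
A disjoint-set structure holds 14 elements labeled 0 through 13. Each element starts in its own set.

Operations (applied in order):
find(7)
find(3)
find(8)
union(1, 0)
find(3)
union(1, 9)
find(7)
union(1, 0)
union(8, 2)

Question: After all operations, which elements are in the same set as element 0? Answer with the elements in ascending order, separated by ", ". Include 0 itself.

Step 1: find(7) -> no change; set of 7 is {7}
Step 2: find(3) -> no change; set of 3 is {3}
Step 3: find(8) -> no change; set of 8 is {8}
Step 4: union(1, 0) -> merged; set of 1 now {0, 1}
Step 5: find(3) -> no change; set of 3 is {3}
Step 6: union(1, 9) -> merged; set of 1 now {0, 1, 9}
Step 7: find(7) -> no change; set of 7 is {7}
Step 8: union(1, 0) -> already same set; set of 1 now {0, 1, 9}
Step 9: union(8, 2) -> merged; set of 8 now {2, 8}
Component of 0: {0, 1, 9}

Answer: 0, 1, 9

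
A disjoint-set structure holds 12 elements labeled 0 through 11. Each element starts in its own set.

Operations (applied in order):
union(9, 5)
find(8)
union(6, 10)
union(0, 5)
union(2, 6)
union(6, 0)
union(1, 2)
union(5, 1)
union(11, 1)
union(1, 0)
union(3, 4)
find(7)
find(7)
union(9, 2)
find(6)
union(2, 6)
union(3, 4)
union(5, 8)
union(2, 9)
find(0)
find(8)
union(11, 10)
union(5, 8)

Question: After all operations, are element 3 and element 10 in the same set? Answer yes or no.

Step 1: union(9, 5) -> merged; set of 9 now {5, 9}
Step 2: find(8) -> no change; set of 8 is {8}
Step 3: union(6, 10) -> merged; set of 6 now {6, 10}
Step 4: union(0, 5) -> merged; set of 0 now {0, 5, 9}
Step 5: union(2, 6) -> merged; set of 2 now {2, 6, 10}
Step 6: union(6, 0) -> merged; set of 6 now {0, 2, 5, 6, 9, 10}
Step 7: union(1, 2) -> merged; set of 1 now {0, 1, 2, 5, 6, 9, 10}
Step 8: union(5, 1) -> already same set; set of 5 now {0, 1, 2, 5, 6, 9, 10}
Step 9: union(11, 1) -> merged; set of 11 now {0, 1, 2, 5, 6, 9, 10, 11}
Step 10: union(1, 0) -> already same set; set of 1 now {0, 1, 2, 5, 6, 9, 10, 11}
Step 11: union(3, 4) -> merged; set of 3 now {3, 4}
Step 12: find(7) -> no change; set of 7 is {7}
Step 13: find(7) -> no change; set of 7 is {7}
Step 14: union(9, 2) -> already same set; set of 9 now {0, 1, 2, 5, 6, 9, 10, 11}
Step 15: find(6) -> no change; set of 6 is {0, 1, 2, 5, 6, 9, 10, 11}
Step 16: union(2, 6) -> already same set; set of 2 now {0, 1, 2, 5, 6, 9, 10, 11}
Step 17: union(3, 4) -> already same set; set of 3 now {3, 4}
Step 18: union(5, 8) -> merged; set of 5 now {0, 1, 2, 5, 6, 8, 9, 10, 11}
Step 19: union(2, 9) -> already same set; set of 2 now {0, 1, 2, 5, 6, 8, 9, 10, 11}
Step 20: find(0) -> no change; set of 0 is {0, 1, 2, 5, 6, 8, 9, 10, 11}
Step 21: find(8) -> no change; set of 8 is {0, 1, 2, 5, 6, 8, 9, 10, 11}
Step 22: union(11, 10) -> already same set; set of 11 now {0, 1, 2, 5, 6, 8, 9, 10, 11}
Step 23: union(5, 8) -> already same set; set of 5 now {0, 1, 2, 5, 6, 8, 9, 10, 11}
Set of 3: {3, 4}; 10 is not a member.

Answer: no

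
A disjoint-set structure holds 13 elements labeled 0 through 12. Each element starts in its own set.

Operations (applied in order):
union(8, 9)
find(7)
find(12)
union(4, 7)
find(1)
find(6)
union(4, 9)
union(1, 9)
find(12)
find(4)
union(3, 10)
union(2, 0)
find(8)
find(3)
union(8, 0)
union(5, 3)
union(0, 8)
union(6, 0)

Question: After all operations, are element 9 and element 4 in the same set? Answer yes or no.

Step 1: union(8, 9) -> merged; set of 8 now {8, 9}
Step 2: find(7) -> no change; set of 7 is {7}
Step 3: find(12) -> no change; set of 12 is {12}
Step 4: union(4, 7) -> merged; set of 4 now {4, 7}
Step 5: find(1) -> no change; set of 1 is {1}
Step 6: find(6) -> no change; set of 6 is {6}
Step 7: union(4, 9) -> merged; set of 4 now {4, 7, 8, 9}
Step 8: union(1, 9) -> merged; set of 1 now {1, 4, 7, 8, 9}
Step 9: find(12) -> no change; set of 12 is {12}
Step 10: find(4) -> no change; set of 4 is {1, 4, 7, 8, 9}
Step 11: union(3, 10) -> merged; set of 3 now {3, 10}
Step 12: union(2, 0) -> merged; set of 2 now {0, 2}
Step 13: find(8) -> no change; set of 8 is {1, 4, 7, 8, 9}
Step 14: find(3) -> no change; set of 3 is {3, 10}
Step 15: union(8, 0) -> merged; set of 8 now {0, 1, 2, 4, 7, 8, 9}
Step 16: union(5, 3) -> merged; set of 5 now {3, 5, 10}
Step 17: union(0, 8) -> already same set; set of 0 now {0, 1, 2, 4, 7, 8, 9}
Step 18: union(6, 0) -> merged; set of 6 now {0, 1, 2, 4, 6, 7, 8, 9}
Set of 9: {0, 1, 2, 4, 6, 7, 8, 9}; 4 is a member.

Answer: yes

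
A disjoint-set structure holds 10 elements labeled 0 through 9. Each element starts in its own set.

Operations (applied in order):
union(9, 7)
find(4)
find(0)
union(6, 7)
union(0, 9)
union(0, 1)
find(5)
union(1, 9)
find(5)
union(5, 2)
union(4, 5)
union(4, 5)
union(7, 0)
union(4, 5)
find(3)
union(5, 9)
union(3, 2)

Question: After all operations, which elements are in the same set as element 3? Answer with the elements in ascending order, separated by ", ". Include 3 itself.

Answer: 0, 1, 2, 3, 4, 5, 6, 7, 9

Derivation:
Step 1: union(9, 7) -> merged; set of 9 now {7, 9}
Step 2: find(4) -> no change; set of 4 is {4}
Step 3: find(0) -> no change; set of 0 is {0}
Step 4: union(6, 7) -> merged; set of 6 now {6, 7, 9}
Step 5: union(0, 9) -> merged; set of 0 now {0, 6, 7, 9}
Step 6: union(0, 1) -> merged; set of 0 now {0, 1, 6, 7, 9}
Step 7: find(5) -> no change; set of 5 is {5}
Step 8: union(1, 9) -> already same set; set of 1 now {0, 1, 6, 7, 9}
Step 9: find(5) -> no change; set of 5 is {5}
Step 10: union(5, 2) -> merged; set of 5 now {2, 5}
Step 11: union(4, 5) -> merged; set of 4 now {2, 4, 5}
Step 12: union(4, 5) -> already same set; set of 4 now {2, 4, 5}
Step 13: union(7, 0) -> already same set; set of 7 now {0, 1, 6, 7, 9}
Step 14: union(4, 5) -> already same set; set of 4 now {2, 4, 5}
Step 15: find(3) -> no change; set of 3 is {3}
Step 16: union(5, 9) -> merged; set of 5 now {0, 1, 2, 4, 5, 6, 7, 9}
Step 17: union(3, 2) -> merged; set of 3 now {0, 1, 2, 3, 4, 5, 6, 7, 9}
Component of 3: {0, 1, 2, 3, 4, 5, 6, 7, 9}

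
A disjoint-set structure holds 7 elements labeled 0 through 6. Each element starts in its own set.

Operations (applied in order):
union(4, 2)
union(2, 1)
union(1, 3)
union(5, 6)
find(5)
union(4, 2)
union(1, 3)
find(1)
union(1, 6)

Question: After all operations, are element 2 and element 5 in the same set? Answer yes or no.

Answer: yes

Derivation:
Step 1: union(4, 2) -> merged; set of 4 now {2, 4}
Step 2: union(2, 1) -> merged; set of 2 now {1, 2, 4}
Step 3: union(1, 3) -> merged; set of 1 now {1, 2, 3, 4}
Step 4: union(5, 6) -> merged; set of 5 now {5, 6}
Step 5: find(5) -> no change; set of 5 is {5, 6}
Step 6: union(4, 2) -> already same set; set of 4 now {1, 2, 3, 4}
Step 7: union(1, 3) -> already same set; set of 1 now {1, 2, 3, 4}
Step 8: find(1) -> no change; set of 1 is {1, 2, 3, 4}
Step 9: union(1, 6) -> merged; set of 1 now {1, 2, 3, 4, 5, 6}
Set of 2: {1, 2, 3, 4, 5, 6}; 5 is a member.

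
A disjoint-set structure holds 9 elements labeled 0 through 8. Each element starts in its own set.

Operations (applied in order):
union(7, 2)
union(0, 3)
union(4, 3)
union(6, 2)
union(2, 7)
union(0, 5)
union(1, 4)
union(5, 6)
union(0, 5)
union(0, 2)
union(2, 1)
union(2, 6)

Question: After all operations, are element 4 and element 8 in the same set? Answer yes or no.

Step 1: union(7, 2) -> merged; set of 7 now {2, 7}
Step 2: union(0, 3) -> merged; set of 0 now {0, 3}
Step 3: union(4, 3) -> merged; set of 4 now {0, 3, 4}
Step 4: union(6, 2) -> merged; set of 6 now {2, 6, 7}
Step 5: union(2, 7) -> already same set; set of 2 now {2, 6, 7}
Step 6: union(0, 5) -> merged; set of 0 now {0, 3, 4, 5}
Step 7: union(1, 4) -> merged; set of 1 now {0, 1, 3, 4, 5}
Step 8: union(5, 6) -> merged; set of 5 now {0, 1, 2, 3, 4, 5, 6, 7}
Step 9: union(0, 5) -> already same set; set of 0 now {0, 1, 2, 3, 4, 5, 6, 7}
Step 10: union(0, 2) -> already same set; set of 0 now {0, 1, 2, 3, 4, 5, 6, 7}
Step 11: union(2, 1) -> already same set; set of 2 now {0, 1, 2, 3, 4, 5, 6, 7}
Step 12: union(2, 6) -> already same set; set of 2 now {0, 1, 2, 3, 4, 5, 6, 7}
Set of 4: {0, 1, 2, 3, 4, 5, 6, 7}; 8 is not a member.

Answer: no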